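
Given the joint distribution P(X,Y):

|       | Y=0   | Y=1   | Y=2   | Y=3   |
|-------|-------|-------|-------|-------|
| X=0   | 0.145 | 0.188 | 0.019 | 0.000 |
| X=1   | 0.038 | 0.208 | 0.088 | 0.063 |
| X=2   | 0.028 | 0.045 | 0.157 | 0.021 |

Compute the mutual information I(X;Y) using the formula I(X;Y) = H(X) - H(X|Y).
0.3035 bits

I(X;Y) = H(X) - H(X|Y)

Marginal of X (row sums):
  P(X=0) = 0.145 + 0.188 + 0.019 + 0.000 = 0.352
  P(X=1) = 0.038 + 0.208 + 0.088 + 0.063 = 0.397
  P(X=2) = 0.028 + 0.045 + 0.157 + 0.021 = 0.251
H(X) = -[0.352·log₂(0.352) + 0.397·log₂(0.397) + 0.251·log₂(0.251)]
  = 0.53024 + 0.52912 + 0.50055 = 1.55991 bits

Marginal of Y (column sums):
  P(Y=0) = 0.145 + 0.038 + 0.028 = 0.211
  P(Y=1) = 0.188 + 0.208 + 0.045 = 0.441
  P(Y=2) = 0.019 + 0.088 + 0.157 = 0.264
  P(Y=3) = 0.000 + 0.063 + 0.021 = 0.084
H(X|Y) = Σ_y P(y)·H(X|Y=y):
  Y=0: P(Y=0) = 0.211, P(X|Y=0) = (145/211, 38/211, 28/211) → H(X|Y=0) = 1.20397
  Y=1: P(Y=1) = 0.441, P(X|Y=1) = (188/441, 208/441, 5/49) → H(X|Y=1) = 1.37174
  Y=2: P(Y=2) = 0.264, P(X|Y=2) = (19/264, 1/3, 157/264) → H(X|Y=2) = 1.24744
  Y=3: P(Y=3) = 0.084, P(X|Y=3) = (0, 3/4, 1/4) → H(X|Y=3) = 0.81128
H(X|Y) = 0.211·1.20397 + 0.441·1.37174 + 0.264·1.24744 + 0.084·0.81128 = 1.25645 bits

I(X;Y) = H(X) - H(X|Y) = 1.55991 - 1.25645 = 0.3035 bits

Cross-check via I(X;Y) = H(X) + H(Y) - H(X,Y): computing H(Y) from the column sums and H(X,Y) from the 12 cells in the same way gives H(Y) = 1.80193 bits and H(X,Y) = 3.05838 bits, so
I(X;Y) = 1.55991 + 1.80193 - 3.05838 = 0.3035 bits ✓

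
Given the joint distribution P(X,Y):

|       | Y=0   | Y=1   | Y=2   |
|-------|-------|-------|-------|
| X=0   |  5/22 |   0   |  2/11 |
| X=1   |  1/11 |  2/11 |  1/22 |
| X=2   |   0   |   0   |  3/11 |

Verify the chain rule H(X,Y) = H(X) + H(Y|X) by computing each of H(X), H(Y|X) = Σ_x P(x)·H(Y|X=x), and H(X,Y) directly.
H(X) = 1.5644 bits, H(Y|X) = 0.8441 bits, H(X,Y) = 2.4085 bits

Marginal of X (row sums):
  P(X=0) = 5/22 + 0 + 2/11 = 9/22
  P(X=1) = 1/11 + 2/11 + 1/22 = 7/22
  P(X=2) = 0 + 0 + 3/11 = 3/11
H(X) = -[(9/22)·log₂(9/22) + (7/22)·log₂(7/22) + (3/11)·log₂(3/11)]
  = 0.527525 + 0.525661 + 0.511219 = 1.5644 bits

H(Y|X) = Σ_x P(x)·H(Y|X=x):
  X=0: P(X=0) = 9/22, P(Y|X=0) = (5/9, 0, 4/9) → H(Y|X=0) = 0.991076
  X=1: P(X=1) = 7/22, P(Y|X=1) = (2/7, 4/7, 1/7) → H(Y|X=1) = 1.378783
  X=2: P(X=2) = 3/11, P(Y|X=2) = (0, 0, 1) → H(Y|X=2) = 0.000000
H(Y|X) = (9/22)·0.991076 + (7/22)·1.378783 + (3/11)·0.000000 = 0.8441 bits

H(X,Y) = -Σ_{x,y} P(x,y) log₂ P(x,y). Per-cell terms -P(x,y)·log₂P(x,y):
  X=0: 0.485796, 0.000000, 0.447169
  X=1: 0.314494, 0.447169, 0.202701
  X=2: 0.000000, 0.000000, 0.511219
  (cells with P = 0 contribute 0)
Sum of the 9 terms: H(X,Y) = 2.4085 bits

Chain rule check:
  H(X) + H(Y|X) = 1.5644 + 0.8441 = 2.4085 bits
  H(X,Y) = 2.4085 bits
✓ Chain rule verified.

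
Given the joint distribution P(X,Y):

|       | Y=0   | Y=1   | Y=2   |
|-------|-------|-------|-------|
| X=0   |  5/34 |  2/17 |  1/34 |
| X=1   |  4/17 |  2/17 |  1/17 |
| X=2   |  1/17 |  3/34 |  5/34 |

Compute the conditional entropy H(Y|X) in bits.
1.4049 bits

H(Y|X) = H(X,Y) - H(X)

H(X,Y) = -Σ_{x,y} P(x,y) log₂ P(x,y). Per-cell terms -P(x,y)·log₂P(x,y):
  X=0: 0.4066963, 0.3632309, 0.1496313
  X=1: 0.4911677, 0.3632309, 0.2404390
  X=2: 0.2404390, 0.3090441, 0.4066963
Sum of the 9 terms: H(X,Y) = 2.9705755 bits

Marginal of X (row sums):
  P(X=0) = 5/34 + 2/17 + 1/34 = 5/17
  P(X=1) = 4/17 + 2/17 + 1/17 = 7/17
  P(X=2) = 1/17 + 3/34 + 5/34 = 5/17
H(X) = -[(5/17)·log₂(5/17) + (7/17)·log₂(7/17) + (5/17)·log₂(5/17)]
  = 0.5192749 + 0.5271033 + 0.5192749 = 1.5656531 bits

H(Y|X) = H(X,Y) - H(X) = 2.9705755 - 1.5656531 = 1.4049 bits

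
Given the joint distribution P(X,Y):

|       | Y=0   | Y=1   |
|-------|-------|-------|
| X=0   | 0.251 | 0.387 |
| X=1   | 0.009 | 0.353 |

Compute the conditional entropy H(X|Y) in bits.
0.7953 bits

H(X|Y) = H(X,Y) - H(Y)

H(X,Y) = -Σ_{x,y} P(x,y) log₂ P(x,y). Per-cell terms -P(x,y)·log₂P(x,y):
  X=0: 0.500554, 0.530033
  X=1: 0.061163, 0.530298
Sum of the 4 terms: H(X,Y) = 1.62205 bits

Marginal of Y (column sums):
  P(Y=0) = 0.251 + 0.009 = 0.260
  P(Y=1) = 0.387 + 0.353 = 0.740
H(Y) = -[0.260·log₂(0.260) + 0.740·log₂(0.740)]
  = 0.505288 + 0.321458 = 0.82675 bits

H(X|Y) = H(X,Y) - H(Y) = 1.62205 - 0.82675 = 0.7953 bits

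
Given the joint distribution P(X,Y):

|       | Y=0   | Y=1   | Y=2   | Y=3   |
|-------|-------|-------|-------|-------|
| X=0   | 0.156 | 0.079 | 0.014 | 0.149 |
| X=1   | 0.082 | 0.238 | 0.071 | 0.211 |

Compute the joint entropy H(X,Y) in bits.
2.7362 bits

H(X,Y) = -Σ_{x,y} P(x,y) log₂ P(x,y). Per-cell terms -P(x,y)·log₂P(x,y):
  X=0: 0.418140, 0.289298, 0.086218, 0.409246
  X=1: 0.295875, 0.492890, 0.270939, 0.473629
Sum of the 8 terms: H(X,Y) = 2.7362 bits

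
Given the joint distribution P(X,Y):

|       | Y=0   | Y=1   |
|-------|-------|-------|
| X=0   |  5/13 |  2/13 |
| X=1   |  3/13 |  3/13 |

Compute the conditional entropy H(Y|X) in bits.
0.9263 bits

H(Y|X) = H(X,Y) - H(X)

H(X,Y) = -Σ_{x,y} P(x,y) log₂ P(x,y). Per-cell terms -P(x,y)·log₂P(x,y):
  X=0: 0.53020, 0.41545
  X=1: 0.48819, 0.48819
Sum of the 4 terms: H(X,Y) = 1.9220 bits

Marginal of X (row sums):
  P(X=0) = 5/13 + 2/13 = 7/13
  P(X=1) = 3/13 + 3/13 = 6/13
H(X) = -[(7/13)·log₂(7/13) + (6/13)·log₂(6/13)]
  = 0.48089 + 0.51484 = 0.9957 bits

H(Y|X) = H(X,Y) - H(X) = 1.9220 - 0.9957 = 0.9263 bits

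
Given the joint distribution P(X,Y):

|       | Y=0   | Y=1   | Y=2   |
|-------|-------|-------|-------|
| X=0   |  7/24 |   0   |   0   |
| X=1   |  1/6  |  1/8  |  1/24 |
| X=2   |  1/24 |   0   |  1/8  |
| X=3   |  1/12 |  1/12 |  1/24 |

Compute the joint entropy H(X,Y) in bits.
2.8699 bits

H(X,Y) = -Σ_{x,y} P(x,y) log₂ P(x,y). Per-cell terms -P(x,y)·log₂P(x,y):
  X=0: 0.51847, 0.00000, 0.00000
  X=1: 0.43083, 0.37500, 0.19104
  X=2: 0.19104, 0.00000, 0.37500
  X=3: 0.29875, 0.29875, 0.19104
  (cells with P = 0 contribute 0)
Sum of the 12 terms: H(X,Y) = 2.8699 bits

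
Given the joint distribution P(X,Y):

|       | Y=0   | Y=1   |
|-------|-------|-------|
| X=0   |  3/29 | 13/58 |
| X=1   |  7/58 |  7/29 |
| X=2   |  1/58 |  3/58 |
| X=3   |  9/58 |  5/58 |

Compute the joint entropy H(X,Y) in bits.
2.7293 bits

H(X,Y) = -Σ_{x,y} P(x,y) log₂ P(x,y). Per-cell terms -P(x,y)·log₂P(x,y):
  X=0: 0.3386, 0.4836
  X=1: 0.3682, 0.4950
  X=2: 0.1010, 0.2210
  X=3: 0.4171, 0.3048
Sum of the 8 terms: H(X,Y) = 2.7293 bits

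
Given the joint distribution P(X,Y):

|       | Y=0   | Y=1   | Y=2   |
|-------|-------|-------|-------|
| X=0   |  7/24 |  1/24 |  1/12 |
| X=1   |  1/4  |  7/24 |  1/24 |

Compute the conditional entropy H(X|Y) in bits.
0.8353 bits

H(X|Y) = H(X,Y) - H(Y)

H(X,Y) = -Σ_{x,y} P(x,y) log₂ P(x,y). Per-cell terms -P(x,y)·log₂P(x,y):
  X=0: 0.5184689, 0.1910401, 0.2987469
  X=1: 0.5000000, 0.5184689, 0.1910401
Sum of the 6 terms: H(X,Y) = 2.217765 bits

Marginal of Y (column sums):
  P(Y=0) = 7/24 + 1/4 = 13/24
  P(Y=1) = 1/24 + 7/24 = 1/3
  P(Y=2) = 1/12 + 1/24 = 1/8
H(Y) = -[(13/24)·log₂(13/24) + (1/3)·log₂(1/3) + (1/8)·log₂(1/8)]
  = 0.4791165 + 0.5283208 + 0.3750000 = 1.382437 bits

H(X|Y) = H(X,Y) - H(Y) = 2.217765 - 1.382437 = 0.8353 bits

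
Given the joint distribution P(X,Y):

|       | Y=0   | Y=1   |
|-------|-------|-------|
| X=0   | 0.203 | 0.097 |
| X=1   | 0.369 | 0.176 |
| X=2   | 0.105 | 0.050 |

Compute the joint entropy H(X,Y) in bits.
2.3228 bits

H(X,Y) = -Σ_{x,y} P(x,y) log₂ P(x,y). Per-cell terms -P(x,y)·log₂P(x,y):
  X=0: 0.4670, 0.3265
  X=1: 0.5307, 0.4411
  X=2: 0.3414, 0.2161
Sum of the 6 terms: H(X,Y) = 2.3228 bits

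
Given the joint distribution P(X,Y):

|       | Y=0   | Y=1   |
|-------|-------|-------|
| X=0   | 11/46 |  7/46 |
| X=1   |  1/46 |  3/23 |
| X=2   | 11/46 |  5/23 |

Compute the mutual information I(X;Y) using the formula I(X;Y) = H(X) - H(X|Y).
0.0769 bits

I(X;Y) = H(X) - H(X|Y)

Marginal of X (row sums):
  P(X=0) = 11/46 + 7/46 = 9/23
  P(X=1) = 1/46 + 3/23 = 7/46
  P(X=2) = 11/46 + 5/23 = 21/46
H(X) = -[(9/23)·log₂(9/23) + (7/46)·log₂(7/46) + (21/46)·log₂(21/46)]
  = 0.529684 + 0.413336 + 0.516438 = 1.45946 bits

Marginal of Y (column sums):
  P(Y=0) = 11/46 + 1/46 + 11/46 = 1/2
  P(Y=1) = 7/46 + 3/23 + 5/23 = 1/2
H(X|Y) = Σ_y P(y)·H(X|Y=y):
  Y=0: P(Y=0) = 1/2, P(X|Y=0) = (11/23, 1/23, 11/23) → H(X|Y=0) = 1.214540
  Y=1: P(Y=1) = 1/2, P(X|Y=1) = (7/23, 6/23, 10/23) → H(X|Y=1) = 1.550495
H(X|Y) = (1/2)·1.214540 + (1/2)·1.550495 = 1.38252 bits

I(X;Y) = H(X) - H(X|Y) = 1.45946 - 1.38252 = 0.0769 bits

Cross-check via I(X;Y) = H(X) + H(Y) - H(X,Y): computing H(Y) from the column sums and H(X,Y) from the 6 cells in the same way gives H(Y) = 1.00000 bits and H(X,Y) = 2.38252 bits, so
I(X;Y) = 1.45946 + 1.00000 - 2.38252 = 0.0769 bits ✓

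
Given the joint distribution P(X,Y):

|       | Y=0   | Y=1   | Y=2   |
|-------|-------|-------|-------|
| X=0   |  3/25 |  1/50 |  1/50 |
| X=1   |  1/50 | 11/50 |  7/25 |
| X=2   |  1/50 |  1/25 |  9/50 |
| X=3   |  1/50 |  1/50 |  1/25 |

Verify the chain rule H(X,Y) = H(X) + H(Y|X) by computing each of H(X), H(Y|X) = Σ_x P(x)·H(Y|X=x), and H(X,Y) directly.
H(X) = 1.6992 bits, H(Y|X) = 1.1567 bits, H(X,Y) = 2.8559 bits

Marginal of X (row sums):
  P(X=0) = 3/25 + 1/50 + 1/50 = 4/25
  P(X=1) = 1/50 + 11/50 + 7/25 = 13/25
  P(X=2) = 1/50 + 1/25 + 9/50 = 6/25
  P(X=3) = 1/50 + 1/50 + 1/25 = 2/25
H(X) = -[(4/25)·log₂(4/25) + (13/25)·log₂(13/25) + (6/25)·log₂(6/25) + (2/25)·log₂(2/25)]
  = 0.423017 + 0.490577 + 0.494134 + 0.291508 = 1.6992 bits

H(Y|X) = Σ_x P(x)·H(Y|X=x):
  X=0: P(X=0) = 4/25, P(Y|X=0) = (3/4, 1/8, 1/8) → H(Y|X=0) = 1.061278
  X=1: P(X=1) = 13/25, P(Y|X=1) = (1/26, 11/26, 7/13) → H(Y|X=1) = 1.186720
  X=2: P(X=2) = 6/25, P(Y|X=2) = (1/12, 1/6, 3/4) → H(Y|X=2) = 1.040852
  X=3: P(X=3) = 2/25, P(Y|X=3) = (1/4, 1/4, 1/2) → H(Y|X=3) = 1.500000
H(Y|X) = (4/25)·1.061278 + (13/25)·1.186720 + (6/25)·1.040852 + (2/25)·1.500000 = 1.1567 bits

H(X,Y) = -Σ_{x,y} P(x,y) log₂ P(x,y). Per-cell terms -P(x,y)·log₂P(x,y):
  X=0: 0.367067, 0.112877, 0.112877
  X=1: 0.112877, 0.480573, 0.514220
  X=2: 0.112877, 0.185754, 0.445308
  X=3: 0.112877, 0.112877, 0.185754
Sum of the 12 terms: H(X,Y) = 2.8559 bits

Chain rule check:
  H(X) + H(Y|X) = 1.6992 + 1.1567 = 2.8559 bits
  H(X,Y) = 2.8559 bits
✓ Chain rule verified.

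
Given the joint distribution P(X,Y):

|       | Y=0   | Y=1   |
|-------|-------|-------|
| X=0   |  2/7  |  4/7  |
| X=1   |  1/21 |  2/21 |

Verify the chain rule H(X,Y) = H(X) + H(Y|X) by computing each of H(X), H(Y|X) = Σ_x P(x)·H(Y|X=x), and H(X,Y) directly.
H(X) = 0.5917 bits, H(Y|X) = 0.9183 bits, H(X,Y) = 1.5100 bits

Marginal of X (row sums):
  P(X=0) = 2/7 + 4/7 = 6/7
  P(X=1) = 1/21 + 2/21 = 1/7
H(X) = -[(6/7)·log₂(6/7) + (1/7)·log₂(1/7)]
  = 0.1906 + 0.4011 = 0.5917 bits

H(Y|X) = Σ_x P(x)·H(Y|X=x):
  X=0: P(X=0) = 6/7, P(Y|X=0) = (1/3, 2/3) → H(Y|X=0) = 0.9183
  X=1: P(X=1) = 1/7, P(Y|X=1) = (1/3, 2/3) → H(Y|X=1) = 0.9183
H(Y|X) = (6/7)·0.9183 + (1/7)·0.9183 = 0.9183 bits

H(X,Y) = -Σ_{x,y} P(x,y) log₂ P(x,y). Per-cell terms -P(x,y)·log₂P(x,y):
  X=0: 0.5164, 0.4613
  X=1: 0.2092, 0.3231
Sum of the 4 terms: H(X,Y) = 1.5100 bits

Chain rule check:
  H(X) + H(Y|X) = 0.5917 + 0.9183 = 1.5100 bits
  H(X,Y) = 1.5100 bits
✓ Chain rule verified.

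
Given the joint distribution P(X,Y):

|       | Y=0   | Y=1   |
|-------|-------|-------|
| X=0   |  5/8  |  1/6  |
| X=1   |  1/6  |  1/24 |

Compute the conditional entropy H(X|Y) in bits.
0.7382 bits

H(X|Y) = H(X,Y) - H(Y)

H(X,Y) = -Σ_{x,y} P(x,y) log₂ P(x,y). Per-cell terms -P(x,y)·log₂P(x,y):
  X=0: 0.42379, 0.43083
  X=1: 0.43083, 0.19104
Sum of the 4 terms: H(X,Y) = 1.4765 bits

Marginal of Y (column sums):
  P(Y=0) = 5/8 + 1/6 = 19/24
  P(Y=1) = 1/6 + 1/24 = 5/24
H(Y) = -[(19/24)·log₂(19/24) + (5/24)·log₂(5/24)]
  = 0.26682 + 0.47147 = 0.7383 bits

H(X|Y) = H(X,Y) - H(Y) = 1.4765 - 0.7383 = 0.7382 bits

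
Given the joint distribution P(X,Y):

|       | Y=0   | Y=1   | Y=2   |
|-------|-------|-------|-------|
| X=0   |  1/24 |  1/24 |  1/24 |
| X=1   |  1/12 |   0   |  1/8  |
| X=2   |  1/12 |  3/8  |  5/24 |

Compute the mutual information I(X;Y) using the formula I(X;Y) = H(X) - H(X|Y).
0.2171 bits

I(X;Y) = H(X) - H(X|Y)

Marginal of X (row sums):
  P(X=0) = 1/24 + 1/24 + 1/24 = 1/8
  P(X=1) = 1/12 + 0 + 1/8 = 5/24
  P(X=2) = 1/12 + 3/8 + 5/24 = 2/3
H(X) = -[(1/8)·log₂(1/8) + (5/24)·log₂(5/24) + (2/3)·log₂(2/3)]
  = 0.375000 + 0.471466 + 0.389975 = 1.23644 bits

Marginal of Y (column sums):
  P(Y=0) = 1/24 + 1/12 + 1/12 = 5/24
  P(Y=1) = 1/24 + 0 + 3/8 = 5/12
  P(Y=2) = 1/24 + 1/8 + 5/24 = 3/8
H(X|Y) = Σ_y P(y)·H(X|Y=y):
  Y=0: P(Y=0) = 5/24, P(X|Y=0) = (1/5, 2/5, 2/5) → H(X|Y=0) = 1.521928
  Y=1: P(Y=1) = 5/12, P(X|Y=1) = (1/10, 0, 9/10) → H(X|Y=1) = 0.468996
  Y=2: P(Y=2) = 3/8, P(X|Y=2) = (1/9, 1/3, 5/9) → H(X|Y=2) = 1.351644
H(X|Y) = (5/24)·1.521928 + (5/12)·0.468996 + (3/8)·1.351644 = 1.01935 bits

I(X;Y) = H(X) - H(X|Y) = 1.23644 - 1.01935 = 0.2171 bits

Cross-check via I(X;Y) = H(X) + H(Y) - H(X,Y): computing H(Y) from the column sums and H(X,Y) from the 9 cells in the same way gives H(Y) = 1.52837 bits and H(X,Y) = 2.54772 bits, so
I(X;Y) = 1.23644 + 1.52837 - 2.54772 = 0.2171 bits ✓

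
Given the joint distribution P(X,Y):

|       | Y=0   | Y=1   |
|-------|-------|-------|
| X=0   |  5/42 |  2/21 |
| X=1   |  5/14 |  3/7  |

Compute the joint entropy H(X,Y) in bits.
1.7430 bits

H(X,Y) = -Σ_{x,y} P(x,y) log₂ P(x,y). Per-cell terms -P(x,y)·log₂P(x,y):
  X=0: 0.3655, 0.3231
  X=1: 0.5305, 0.5239
Sum of the 4 terms: H(X,Y) = 1.7430 bits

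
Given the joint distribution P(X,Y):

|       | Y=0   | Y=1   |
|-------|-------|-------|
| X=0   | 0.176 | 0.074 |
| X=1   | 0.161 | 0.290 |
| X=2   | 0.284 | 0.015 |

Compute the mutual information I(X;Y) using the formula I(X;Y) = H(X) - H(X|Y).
0.2284 bits

I(X;Y) = H(X) - H(X|Y)

Marginal of X (row sums):
  P(X=0) = 0.176 + 0.074 = 0.250
  P(X=1) = 0.161 + 0.290 = 0.451
  P(X=2) = 0.284 + 0.015 = 0.299
H(X) = -[0.250·log₂(0.250) + 0.451·log₂(0.451) + 0.299·log₂(0.299)]
  = 0.5000 + 0.5181 + 0.5208 = 1.5389 bits

Marginal of Y (column sums):
  P(Y=0) = 0.176 + 0.161 + 0.284 = 0.621
  P(Y=1) = 0.074 + 0.290 + 0.015 = 0.379
H(X|Y) = Σ_y P(y)·H(X|Y=y):
  Y=0: P(Y=0) = 0.621, P(X|Y=0) = (176/621, 7/27, 284/621) → H(X|Y=0) = 1.5366
  Y=1: P(Y=1) = 0.379, P(X|Y=1) = (74/379, 290/379, 15/379) → H(X|Y=1) = 0.9400
H(X|Y) = 0.621·1.5366 + 0.379·0.9400 = 1.3105 bits

I(X;Y) = H(X) - H(X|Y) = 1.5389 - 1.3105 = 0.2284 bits

Cross-check via I(X;Y) = H(X) + H(Y) - H(X,Y): computing H(Y) from the column sums and H(X,Y) from the 6 cells in the same way gives H(Y) = 0.9573 bits and H(X,Y) = 2.2678 bits, so
I(X;Y) = 1.5389 + 0.9573 - 2.2678 = 0.2284 bits ✓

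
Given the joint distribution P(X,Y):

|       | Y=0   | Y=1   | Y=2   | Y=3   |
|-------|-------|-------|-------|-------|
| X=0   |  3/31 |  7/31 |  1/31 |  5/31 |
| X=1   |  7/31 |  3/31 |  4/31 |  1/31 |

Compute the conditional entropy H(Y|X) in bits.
1.7478 bits

H(Y|X) = H(X,Y) - H(X)

H(X,Y) = -Σ_{x,y} P(x,y) log₂ P(x,y). Per-cell terms -P(x,y)·log₂P(x,y):
  X=0: 0.326055, 0.484771, 0.159813, 0.424559
  X=1: 0.484771, 0.326055, 0.381187, 0.159813
Sum of the 8 terms: H(X,Y) = 2.74702 bits

Marginal of X (row sums):
  P(X=0) = 3/31 + 7/31 + 1/31 + 5/31 = 16/31
  P(X=1) = 7/31 + 3/31 + 4/31 + 1/31 = 15/31
H(X) = -[(16/31)·log₂(16/31) + (15/31)·log₂(15/31)]
  = 0.492488 + 0.506761 = 0.99925 bits

H(Y|X) = H(X,Y) - H(X) = 2.74702 - 0.99925 = 1.7478 bits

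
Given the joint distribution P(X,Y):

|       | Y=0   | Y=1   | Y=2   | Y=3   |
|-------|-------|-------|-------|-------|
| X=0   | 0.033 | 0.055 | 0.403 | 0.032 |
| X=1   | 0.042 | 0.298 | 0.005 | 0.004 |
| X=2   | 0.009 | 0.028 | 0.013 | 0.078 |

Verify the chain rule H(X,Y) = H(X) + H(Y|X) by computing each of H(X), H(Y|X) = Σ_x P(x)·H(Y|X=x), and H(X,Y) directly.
H(X) = 1.3987 bits, H(Y|X) = 1.0379 bits, H(X,Y) = 2.4366 bits

Marginal of X (row sums):
  P(X=0) = 0.033 + 0.055 + 0.403 + 0.032 = 0.523
  P(X=1) = 0.042 + 0.298 + 0.005 + 0.004 = 0.349
  P(X=2) = 0.009 + 0.028 + 0.013 + 0.078 = 0.128
H(X) = -[0.523·log₂(0.523) + 0.349·log₂(0.349) + 0.128·log₂(0.128)]
  = 0.4891 + 0.5300 + 0.3796 = 1.3987 bits

H(Y|X) = Σ_x P(x)·H(Y|X=x):
  X=0: P(X=0) = 0.523, P(Y|X=0) = (33/523, 55/523, 403/523, 32/523) → H(Y|X=0) = 1.1296
  X=1: P(X=1) = 0.349, P(Y|X=1) = (42/349, 298/349, 5/349, 4/349) → H(Y|X=1) = 0.7239
  X=2: P(X=2) = 0.128, P(Y|X=2) = (9/128, 7/32, 13/128, 39/64) → H(Y|X=2) = 1.5195
H(Y|X) = 0.523·1.1296 + 0.349·0.7239 + 0.128·1.5195 = 1.0379 bits

H(X,Y) = -Σ_{x,y} P(x,y) log₂ P(x,y). Per-cell terms -P(x,y)·log₂P(x,y):
  X=0: 0.1624, 0.2301, 0.5284, 0.1589
  X=1: 0.1921, 0.5205, 0.0382, 0.0319
  X=2: 0.0612, 0.1444, 0.0814, 0.2871
Sum of the 12 terms: H(X,Y) = 2.4366 bits

Chain rule check:
  H(X) + H(Y|X) = 1.3987 + 1.0379 = 2.4366 bits
  H(X,Y) = 2.4366 bits
✓ Chain rule verified.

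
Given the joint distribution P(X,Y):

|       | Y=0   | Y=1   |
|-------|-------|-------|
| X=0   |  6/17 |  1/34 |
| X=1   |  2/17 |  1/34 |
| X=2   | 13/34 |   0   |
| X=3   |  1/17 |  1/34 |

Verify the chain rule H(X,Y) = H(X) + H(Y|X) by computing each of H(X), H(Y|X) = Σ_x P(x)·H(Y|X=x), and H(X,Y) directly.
H(X) = 1.7764 bits, H(Y|X) = 0.3368 bits, H(X,Y) = 2.1132 bits

Marginal of X (row sums):
  P(X=0) = 6/17 + 1/34 = 13/34
  P(X=1) = 2/17 + 1/34 = 5/34
  P(X=2) = 13/34 + 0 = 13/34
  P(X=3) = 1/17 + 1/34 = 3/34
H(X) = -[(13/34)·log₂(13/34) + (5/34)·log₂(5/34) + (13/34)·log₂(13/34) + (3/34)·log₂(3/34)]
  = 0.53033 + 0.40670 + 0.53033 + 0.30904 = 1.7764 bits

H(Y|X) = Σ_x P(x)·H(Y|X=x):
  X=0: P(X=0) = 13/34, P(Y|X=0) = (12/13, 1/13) → H(Y|X=0) = 0.39124
  X=1: P(X=1) = 5/34, P(Y|X=1) = (4/5, 1/5) → H(Y|X=1) = 0.72193
  X=2: P(X=2) = 13/34, P(Y|X=2) = (1, 0) → H(Y|X=2) = 0.00000
  X=3: P(X=3) = 3/34, P(Y|X=3) = (2/3, 1/3) → H(Y|X=3) = 0.91830
H(Y|X) = (13/34)·0.39124 + (5/34)·0.72193 + (13/34)·0.00000 + (3/34)·0.91830 = 0.3368 bits

H(X,Y) = -Σ_{x,y} P(x,y) log₂ P(x,y). Per-cell terms -P(x,y)·log₂P(x,y):
  X=0: 0.53029, 0.14963
  X=1: 0.36323, 0.14963
  X=2: 0.53033, 0.00000
  X=3: 0.24044, 0.14963
  (cells with P = 0 contribute 0)
Sum of the 8 terms: H(X,Y) = 2.1132 bits

Chain rule check:
  H(X) + H(Y|X) = 1.7764 + 0.3368 = 2.1132 bits
  H(X,Y) = 2.1132 bits
✓ Chain rule verified.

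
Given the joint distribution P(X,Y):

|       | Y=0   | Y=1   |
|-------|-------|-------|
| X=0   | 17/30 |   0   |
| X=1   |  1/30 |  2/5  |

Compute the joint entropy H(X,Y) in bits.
1.1567 bits

H(X,Y) = -Σ_{x,y} P(x,y) log₂ P(x,y). Per-cell terms -P(x,y)·log₂P(x,y):
  X=0: 0.4643, 0.0000
  X=1: 0.1636, 0.5288
  (cells with P = 0 contribute 0)
Sum of the 4 terms: H(X,Y) = 1.1567 bits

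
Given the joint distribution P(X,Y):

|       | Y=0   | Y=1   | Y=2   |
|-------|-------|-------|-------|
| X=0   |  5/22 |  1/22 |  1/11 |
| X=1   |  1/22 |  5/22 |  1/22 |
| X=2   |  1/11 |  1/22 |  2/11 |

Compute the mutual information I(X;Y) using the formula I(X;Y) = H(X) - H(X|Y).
0.3055 bits

I(X;Y) = H(X) - H(X|Y)

Marginal of X (row sums):
  P(X=0) = 5/22 + 1/22 + 1/11 = 4/11
  P(X=1) = 1/22 + 5/22 + 1/22 = 7/22
  P(X=2) = 1/11 + 1/22 + 2/11 = 7/22
H(X) = -[(4/11)·log₂(4/11) + (7/22)·log₂(7/22) + (7/22)·log₂(7/22)]
  = 0.53070 + 0.52566 + 0.52566 = 1.58202 bits

Marginal of Y (column sums):
  P(Y=0) = 5/22 + 1/22 + 1/11 = 4/11
  P(Y=1) = 1/22 + 5/22 + 1/22 = 7/22
  P(Y=2) = 1/11 + 1/22 + 2/11 = 7/22
H(X|Y) = Σ_y P(y)·H(X|Y=y):
  Y=0: P(Y=0) = 4/11, P(X|Y=0) = (5/8, 1/8, 1/4) → H(X|Y=0) = 1.29879
  Y=1: P(Y=1) = 7/22, P(X|Y=1) = (1/7, 5/7, 1/7) → H(X|Y=1) = 1.14883
  Y=2: P(Y=2) = 7/22, P(X|Y=2) = (2/7, 1/7, 4/7) → H(X|Y=2) = 1.37878
H(X|Y) = (4/11)·1.29879 + (7/22)·1.14883 + (7/22)·1.37878 = 1.27653 bits

I(X;Y) = H(X) - H(X|Y) = 1.58202 - 1.27653 = 0.3055 bits

Cross-check via I(X;Y) = H(X) + H(Y) - H(X,Y): computing H(Y) from the column sums and H(X,Y) from the 9 cells in the same way gives H(Y) = 1.58202 bits and H(X,Y) = 2.85856 bits, so
I(X;Y) = 1.58202 + 1.58202 - 2.85856 = 0.3055 bits ✓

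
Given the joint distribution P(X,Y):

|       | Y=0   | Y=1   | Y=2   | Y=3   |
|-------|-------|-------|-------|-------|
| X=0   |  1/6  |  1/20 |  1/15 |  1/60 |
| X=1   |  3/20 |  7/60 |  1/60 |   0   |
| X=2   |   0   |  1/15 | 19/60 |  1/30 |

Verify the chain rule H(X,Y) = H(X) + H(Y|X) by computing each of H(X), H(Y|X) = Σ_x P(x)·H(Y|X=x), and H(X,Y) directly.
H(X) = 1.5629 bits, H(Y|X) = 1.2629 bits, H(X,Y) = 2.8258 bits

Marginal of X (row sums):
  P(X=0) = 1/6 + 1/20 + 1/15 + 1/60 = 3/10
  P(X=1) = 3/20 + 7/60 + 1/60 + 0 = 17/60
  P(X=2) = 0 + 1/15 + 19/60 + 1/30 = 5/12
H(X) = -[(3/10)·log₂(3/10) + (17/60)·log₂(17/60) + (5/12)·log₂(5/12)]
  = 0.521090 + 0.515505 + 0.526264 = 1.5629 bits

H(Y|X) = Σ_x P(x)·H(Y|X=x):
  X=0: P(X=0) = 3/10, P(Y|X=0) = (5/9, 1/6, 2/9, 1/18) → H(Y|X=0) = 1.615805
  X=1: P(X=1) = 17/60, P(Y|X=1) = (9/17, 7/17, 1/17, 0) → H(Y|X=1) = 1.253298
  X=2: P(X=2) = 5/12, P(Y|X=2) = (0, 4/25, 19/25, 2/25) → H(Y|X=2) = 1.015431
H(Y|X) = (3/10)·1.615805 + (17/60)·1.253298 + (5/12)·1.015431 = 1.2629 bits

H(X,Y) = -Σ_{x,y} P(x,y) log₂ P(x,y). Per-cell terms -P(x,y)·log₂P(x,y):
  X=0: 0.430827, 0.216096, 0.260459, 0.098448
  X=1: 0.410545, 0.361612, 0.098448, 0.000000
  X=2: 0.000000, 0.260459, 0.525338, 0.163563
  (cells with P = 0 contribute 0)
Sum of the 12 terms: H(X,Y) = 2.8258 bits

Chain rule check:
  H(X) + H(Y|X) = 1.5629 + 1.2629 = 2.8258 bits
  H(X,Y) = 2.8258 bits
✓ Chain rule verified.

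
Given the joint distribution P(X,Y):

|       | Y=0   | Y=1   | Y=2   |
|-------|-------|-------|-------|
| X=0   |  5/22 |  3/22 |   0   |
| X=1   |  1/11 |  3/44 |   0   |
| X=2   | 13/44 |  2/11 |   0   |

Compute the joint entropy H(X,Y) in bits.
2.4233 bits

H(X,Y) = -Σ_{x,y} P(x,y) log₂ P(x,y). Per-cell terms -P(x,y)·log₂P(x,y):
  X=0: 0.48580, 0.39197, 0.00000
  X=1: 0.31449, 0.26417, 0.00000
  X=2: 0.51970, 0.44717, 0.00000
  (cells with P = 0 contribute 0)
Sum of the 9 terms: H(X,Y) = 2.4233 bits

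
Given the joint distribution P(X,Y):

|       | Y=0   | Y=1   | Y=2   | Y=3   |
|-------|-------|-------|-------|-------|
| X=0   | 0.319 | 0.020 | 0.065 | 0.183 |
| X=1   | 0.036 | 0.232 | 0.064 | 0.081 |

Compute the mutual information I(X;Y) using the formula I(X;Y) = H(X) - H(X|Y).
0.3454 bits

I(X;Y) = H(X) - H(X|Y)

Marginal of X (row sums):
  P(X=0) = 0.319 + 0.020 + 0.065 + 0.183 = 0.587
  P(X=1) = 0.036 + 0.232 + 0.064 + 0.081 = 0.413
H(X) = -[0.587·log₂(0.587) + 0.413·log₂(0.413)]
  = 0.45115 + 0.52690 = 0.97805 bits

Marginal of Y (column sums):
  P(Y=0) = 0.319 + 0.036 = 0.355
  P(Y=1) = 0.020 + 0.232 = 0.252
  P(Y=2) = 0.065 + 0.064 = 0.129
  P(Y=3) = 0.183 + 0.081 = 0.264
H(X|Y) = Σ_y P(y)·H(X|Y=y):
  Y=0: P(Y=0) = 0.355, P(X|Y=0) = (319/355, 36/355) → H(X|Y=0) = 0.47344
  Y=1: P(Y=1) = 0.252, P(X|Y=1) = (5/63, 58/63) → H(X|Y=1) = 0.39994
  Y=2: P(Y=2) = 0.129, P(X|Y=2) = (65/129, 64/129) → H(X|Y=2) = 0.99996
  Y=3: P(Y=3) = 0.264, P(X|Y=3) = (61/88, 27/88) → H(X|Y=3) = 0.88947
H(X|Y) = 0.355·0.47344 + 0.252·0.39994 + 0.129·0.99996 + 0.264·0.88947 = 0.63267 bits

I(X;Y) = H(X) - H(X|Y) = 0.97805 - 0.63267 = 0.3454 bits

Cross-check via I(X;Y) = H(X) + H(Y) - H(X,Y): computing H(Y) from the column sums and H(X,Y) from the 8 cells in the same way gives H(Y) = 1.91990 bits and H(X,Y) = 2.55257 bits, so
I(X;Y) = 0.97805 + 1.91990 - 2.55257 = 0.3454 bits ✓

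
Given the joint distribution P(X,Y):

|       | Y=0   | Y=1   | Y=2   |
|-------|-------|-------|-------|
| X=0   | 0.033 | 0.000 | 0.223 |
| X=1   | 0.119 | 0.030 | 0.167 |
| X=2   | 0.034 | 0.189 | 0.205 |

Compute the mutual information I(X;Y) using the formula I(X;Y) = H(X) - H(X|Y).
0.2469 bits

I(X;Y) = H(X) - H(X|Y)

Marginal of X (row sums):
  P(X=0) = 0.033 + 0.000 + 0.223 = 0.256
  P(X=1) = 0.119 + 0.030 + 0.167 = 0.316
  P(X=2) = 0.034 + 0.189 + 0.205 = 0.428
H(X) = -[0.256·log₂(0.256) + 0.316·log₂(0.316) + 0.428·log₂(0.428)]
  = 0.50324 + 0.52519 + 0.52401 = 1.55244 bits

Marginal of Y (column sums):
  P(Y=0) = 0.033 + 0.119 + 0.034 = 0.186
  P(Y=1) = 0.000 + 0.030 + 0.189 = 0.219
  P(Y=2) = 0.223 + 0.167 + 0.205 = 0.595
H(X|Y) = Σ_y P(y)·H(X|Y=y):
  Y=0: P(Y=0) = 0.186, P(X|Y=0) = (11/62, 119/186, 17/93) → H(X|Y=0) = 1.30302
  Y=1: P(Y=1) = 0.219, P(X|Y=1) = (0, 10/73, 63/73) → H(X|Y=1) = 0.57629
  Y=2: P(Y=2) = 0.595, P(X|Y=2) = (223/595, 167/595, 41/119) → H(X|Y=2) = 1.57477
H(X|Y) = 0.186·1.30302 + 0.219·0.57629 + 0.595·1.57477 = 1.30556 bits

I(X;Y) = H(X) - H(X|Y) = 1.55244 - 1.30556 = 0.2469 bits

Cross-check via I(X;Y) = H(X) + H(Y) - H(X,Y): computing H(Y) from the column sums and H(X,Y) from the 9 cells in the same way gives H(Y) = 1.37686 bits and H(X,Y) = 2.68242 bits, so
I(X;Y) = 1.55244 + 1.37686 - 2.68242 = 0.2469 bits ✓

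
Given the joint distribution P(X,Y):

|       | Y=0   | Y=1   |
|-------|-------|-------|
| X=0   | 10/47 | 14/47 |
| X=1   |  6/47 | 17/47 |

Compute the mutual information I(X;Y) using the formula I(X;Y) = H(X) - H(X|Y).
0.0196 bits

I(X;Y) = H(X) - H(X|Y)

Marginal of X (row sums):
  P(X=0) = 10/47 + 14/47 = 24/47
  P(X=1) = 6/47 + 17/47 = 23/47
H(X) = -[(24/47)·log₂(24/47) + (23/47)·log₂(23/47)]
  = 0.495128 + 0.504545 = 0.999673 bits

Marginal of Y (column sums):
  P(Y=0) = 10/47 + 6/47 = 16/47
  P(Y=1) = 14/47 + 17/47 = 31/47
H(X|Y) = Σ_y P(y)·H(X|Y=y):
  Y=0: P(Y=0) = 16/47, P(X|Y=0) = (5/8, 3/8) → H(X|Y=0) = 0.954434
  Y=1: P(Y=1) = 31/47, P(X|Y=1) = (14/31, 17/31) → H(X|Y=1) = 0.993234
H(X|Y) = (16/47)·0.954434 + (31/47)·0.993234 = 0.980025 bits

I(X;Y) = H(X) - H(X|Y) = 0.999673 - 0.980025 = 0.0196 bits

Cross-check via I(X;Y) = H(X) + H(Y) - H(X,Y): computing H(Y) from the column sums and H(X,Y) from the 4 cells in the same way gives H(Y) = 0.925225 bits and H(X,Y) = 1.905251 bits, so
I(X;Y) = 0.999673 + 0.925225 - 1.905251 = 0.0196 bits ✓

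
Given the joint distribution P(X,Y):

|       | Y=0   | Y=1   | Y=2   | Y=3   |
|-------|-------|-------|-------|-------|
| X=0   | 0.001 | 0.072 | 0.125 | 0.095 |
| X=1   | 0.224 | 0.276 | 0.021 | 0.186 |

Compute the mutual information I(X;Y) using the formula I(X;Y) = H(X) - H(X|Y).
0.2612 bits

I(X;Y) = H(X) - H(X|Y)

Marginal of X (row sums):
  P(X=0) = 0.001 + 0.072 + 0.125 + 0.095 = 0.293
  P(X=1) = 0.224 + 0.276 + 0.021 + 0.186 = 0.707
H(X) = -[0.293·log₂(0.293) + 0.707·log₂(0.707)]
  = 0.518911 + 0.353654 = 0.872565 bits

Marginal of Y (column sums):
  P(Y=0) = 0.001 + 0.224 = 0.225
  P(Y=1) = 0.072 + 0.276 = 0.348
  P(Y=2) = 0.125 + 0.021 = 0.146
  P(Y=3) = 0.095 + 0.186 = 0.281
H(X|Y) = Σ_y P(y)·H(X|Y=y):
  Y=0: P(Y=0) = 0.225, P(X|Y=0) = (1/225, 224/225) → H(X|Y=0) = 0.041126
  Y=1: P(Y=1) = 0.348, P(X|Y=1) = (6/29, 23/29) → H(X|Y=1) = 0.735509
  Y=2: P(Y=2) = 0.146, P(X|Y=2) = (125/146, 21/146) → H(X|Y=2) = 0.594196
  Y=3: P(Y=3) = 0.281, P(X|Y=3) = (95/281, 186/281) → H(X|Y=3) = 0.922968
H(X|Y) = 0.225·0.041126 + 0.348·0.735509 + 0.146·0.594196 + 0.281·0.922968 = 0.611317 bits

I(X;Y) = H(X) - H(X|Y) = 0.872565 - 0.611317 = 0.2612 bits

Cross-check via I(X;Y) = H(X) + H(Y) - H(X,Y): computing H(Y) from the column sums and H(X,Y) from the 8 cells in the same way gives H(Y) = 1.934051 bits and H(X,Y) = 2.545368 bits, so
I(X;Y) = 0.872565 + 1.934051 - 2.545368 = 0.2612 bits ✓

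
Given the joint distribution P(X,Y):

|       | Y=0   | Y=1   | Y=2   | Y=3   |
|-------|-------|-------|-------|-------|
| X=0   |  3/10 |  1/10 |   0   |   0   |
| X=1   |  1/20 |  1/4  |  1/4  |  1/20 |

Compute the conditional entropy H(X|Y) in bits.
0.5092 bits

H(X|Y) = H(X,Y) - H(Y)

H(X,Y) = -Σ_{x,y} P(x,y) log₂ P(x,y). Per-cell terms -P(x,y)·log₂P(x,y):
  X=0: 0.5211, 0.3322, 0.0000, 0.0000
  X=1: 0.2161, 0.5000, 0.5000, 0.2161
  (cells with P = 0 contribute 0)
Sum of the 8 terms: H(X,Y) = 2.2855 bits

Marginal of Y (column sums):
  P(Y=0) = 3/10 + 1/20 = 7/20
  P(Y=1) = 1/10 + 1/4 = 7/20
  P(Y=2) = 0 + 1/4 = 1/4
  P(Y=3) = 0 + 1/20 = 1/20
H(Y) = -[(7/20)·log₂(7/20) + (7/20)·log₂(7/20) + (1/4)·log₂(1/4) + (1/20)·log₂(1/20)]
  = 0.5301 + 0.5301 + 0.5000 + 0.2161 = 1.7763 bits

H(X|Y) = H(X,Y) - H(Y) = 2.2855 - 1.7763 = 0.5092 bits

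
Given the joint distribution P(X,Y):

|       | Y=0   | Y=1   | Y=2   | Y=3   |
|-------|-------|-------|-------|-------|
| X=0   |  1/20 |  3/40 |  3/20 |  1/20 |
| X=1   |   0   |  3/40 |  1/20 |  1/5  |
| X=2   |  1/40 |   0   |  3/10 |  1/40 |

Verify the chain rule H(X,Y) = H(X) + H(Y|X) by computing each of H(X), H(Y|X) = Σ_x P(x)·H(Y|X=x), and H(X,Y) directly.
H(X) = 1.5841 bits, H(Y|X) = 1.2869 bits, H(X,Y) = 2.8710 bits

Marginal of X (row sums):
  P(X=0) = 1/20 + 3/40 + 3/20 + 1/20 = 13/40
  P(X=1) = 0 + 3/40 + 1/20 + 1/5 = 13/40
  P(X=2) = 1/40 + 0 + 3/10 + 1/40 = 7/20
H(X) = -[(13/40)·log₂(13/40) + (13/40)·log₂(13/40) + (7/20)·log₂(7/20)]
  = 0.52698 + 0.52698 + 0.53010 = 1.5841 bits

H(Y|X) = Σ_x P(x)·H(Y|X=x):
  X=0: P(X=0) = 13/40, P(Y|X=0) = (2/13, 3/13, 6/13, 2/13) → H(Y|X=0) = 1.83393
  X=1: P(X=1) = 13/40, P(Y|X=1) = (0, 3/13, 2/13, 8/13) → H(Y|X=1) = 1.33468
  X=2: P(X=2) = 7/20, P(Y|X=2) = (1/14, 0, 6/7, 1/14) → H(Y|X=2) = 0.73453
H(Y|X) = (13/40)·1.83393 + (13/40)·1.33468 + (7/20)·0.73453 = 1.2869 bits

H(X,Y) = -Σ_{x,y} P(x,y) log₂ P(x,y). Per-cell terms -P(x,y)·log₂P(x,y):
  X=0: 0.21610, 0.28027, 0.41054, 0.21610
  X=1: 0.00000, 0.28027, 0.21610, 0.46439
  X=2: 0.13305, 0.00000, 0.52109, 0.13305
  (cells with P = 0 contribute 0)
Sum of the 12 terms: H(X,Y) = 2.8710 bits

Chain rule check:
  H(X) + H(Y|X) = 1.5841 + 1.2869 = 2.8710 bits
  H(X,Y) = 2.8710 bits
✓ Chain rule verified.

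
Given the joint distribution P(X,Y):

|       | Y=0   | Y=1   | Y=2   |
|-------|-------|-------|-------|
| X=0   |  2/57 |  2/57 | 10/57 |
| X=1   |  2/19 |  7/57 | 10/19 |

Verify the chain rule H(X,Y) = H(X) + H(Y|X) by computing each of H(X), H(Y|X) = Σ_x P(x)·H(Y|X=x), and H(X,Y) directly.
H(X) = 0.8043 bits, H(Y|X) = 1.1762 bits, H(X,Y) = 1.9805 bits

Marginal of X (row sums):
  P(X=0) = 2/57 + 2/57 + 10/57 = 14/57
  P(X=1) = 2/19 + 7/57 + 10/19 = 43/57
H(X) = -[(14/57)·log₂(14/57) + (43/57)·log₂(43/57)]
  = 0.497500 + 0.306752 = 0.8043 bits

H(Y|X) = Σ_x P(x)·H(Y|X=x):
  X=0: P(X=0) = 14/57, P(Y|X=0) = (1/7, 1/7, 5/7) → H(Y|X=0) = 1.148835
  X=1: P(X=1) = 43/57, P(Y|X=1) = (6/43, 7/43, 30/43) → H(Y|X=1) = 1.185149
H(Y|X) = (14/57)·1.148835 + (43/57)·1.185149 = 1.1762 bits

H(X,Y) = -Σ_{x,y} P(x,y) log₂ P(x,y). Per-cell terms -P(x,y)·log₂P(x,y):
  X=0: 0.169575, 0.169575, 0.440520
  X=1: 0.341887, 0.371557, 0.487368
Sum of the 6 terms: H(X,Y) = 1.9805 bits

Chain rule check:
  H(X) + H(Y|X) = 0.8043 + 1.1762 = 1.9805 bits
  H(X,Y) = 1.9805 bits
✓ Chain rule verified.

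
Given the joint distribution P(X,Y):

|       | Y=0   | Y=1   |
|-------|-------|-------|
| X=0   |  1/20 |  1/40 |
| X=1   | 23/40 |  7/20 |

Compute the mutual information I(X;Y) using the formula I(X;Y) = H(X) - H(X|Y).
0.0004 bits

I(X;Y) = H(X) - H(X|Y)

Marginal of X (row sums):
  P(X=0) = 1/20 + 1/40 = 3/40
  P(X=1) = 23/40 + 7/20 = 37/40
H(X) = -[(3/40)·log₂(3/40) + (37/40)·log₂(37/40)]
  = 0.2803 + 0.1040 = 0.3843 bits

Marginal of Y (column sums):
  P(Y=0) = 1/20 + 23/40 = 5/8
  P(Y=1) = 1/40 + 7/20 = 3/8
H(X|Y) = Σ_y P(y)·H(X|Y=y):
  Y=0: P(Y=0) = 5/8, P(X|Y=0) = (2/25, 23/25) → H(X|Y=0) = 0.4022
  Y=1: P(Y=1) = 3/8, P(X|Y=1) = (1/15, 14/15) → H(X|Y=1) = 0.3534
H(X|Y) = (5/8)·0.4022 + (3/8)·0.3534 = 0.3839 bits

I(X;Y) = H(X) - H(X|Y) = 0.3843 - 0.3839 = 0.0004 bits

Cross-check via I(X;Y) = H(X) + H(Y) - H(X,Y): computing H(Y) from the column sums and H(X,Y) from the 4 cells in the same way gives H(Y) = 0.9544 bits and H(X,Y) = 1.3383 bits, so
I(X;Y) = 0.3843 + 0.9544 - 1.3383 = 0.0004 bits ✓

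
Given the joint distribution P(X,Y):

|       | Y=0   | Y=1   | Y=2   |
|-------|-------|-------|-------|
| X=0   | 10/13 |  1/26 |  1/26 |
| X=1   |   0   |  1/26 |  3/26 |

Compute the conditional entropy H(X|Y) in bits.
0.2017 bits

H(X|Y) = H(X,Y) - H(Y)

H(X,Y) = -Σ_{x,y} P(x,y) log₂ P(x,y). Per-cell terms -P(x,y)·log₂P(x,y):
  X=0: 0.29116, 0.18079, 0.18079
  X=1: 0.00000, 0.18079, 0.35948
  (cells with P = 0 contribute 0)
Sum of the 6 terms: H(X,Y) = 1.1930 bits

Marginal of Y (column sums):
  P(Y=0) = 10/13 + 0 = 10/13
  P(Y=1) = 1/26 + 1/26 = 1/13
  P(Y=2) = 1/26 + 3/26 = 2/13
H(Y) = -[(10/13)·log₂(10/13) + (1/13)·log₂(1/13) + (2/13)·log₂(2/13)]
  = 0.29116 + 0.28465 + 0.41545 = 0.9913 bits

H(X|Y) = H(X,Y) - H(Y) = 1.1930 - 0.9913 = 0.2017 bits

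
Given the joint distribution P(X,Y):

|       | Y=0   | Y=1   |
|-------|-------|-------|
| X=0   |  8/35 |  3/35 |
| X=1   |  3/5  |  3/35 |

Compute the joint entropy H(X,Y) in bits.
1.5365 bits

H(X,Y) = -Σ_{x,y} P(x,y) log₂ P(x,y). Per-cell terms -P(x,y)·log₂P(x,y):
  X=0: 0.4867, 0.3038
  X=1: 0.4422, 0.3038
Sum of the 4 terms: H(X,Y) = 1.5365 bits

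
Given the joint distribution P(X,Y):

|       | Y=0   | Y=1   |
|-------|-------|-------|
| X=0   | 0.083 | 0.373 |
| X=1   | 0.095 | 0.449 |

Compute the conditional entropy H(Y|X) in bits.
0.6756 bits

H(Y|X) = H(X,Y) - H(X)

H(X,Y) = -Σ_{x,y} P(x,y) log₂ P(x,y). Per-cell terms -P(x,y)·log₂P(x,y):
  X=0: 0.2980, 0.5307
  X=1: 0.3226, 0.5187
Sum of the 4 terms: H(X,Y) = 1.6700 bits

Marginal of X (row sums):
  P(X=0) = 0.083 + 0.373 = 0.456
  P(X=1) = 0.095 + 0.449 = 0.544
H(X) = -[0.456·log₂(0.456) + 0.544·log₂(0.544)]
  = 0.5166 + 0.4778 = 0.9944 bits

H(Y|X) = H(X,Y) - H(X) = 1.6700 - 0.9944 = 0.6756 bits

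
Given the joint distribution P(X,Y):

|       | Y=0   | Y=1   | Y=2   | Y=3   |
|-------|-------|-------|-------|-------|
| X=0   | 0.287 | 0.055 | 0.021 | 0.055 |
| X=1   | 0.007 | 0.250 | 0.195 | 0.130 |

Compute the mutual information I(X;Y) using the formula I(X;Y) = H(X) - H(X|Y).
0.4633 bits

I(X;Y) = H(X) - H(X|Y)

Marginal of X (row sums):
  P(X=0) = 0.287 + 0.055 + 0.021 + 0.055 = 0.418
  P(X=1) = 0.007 + 0.250 + 0.195 + 0.130 = 0.582
H(X) = -[0.418·log₂(0.418) + 0.582·log₂(0.582)]
  = 0.52602 + 0.45449 = 0.98051 bits

Marginal of Y (column sums):
  P(Y=0) = 0.287 + 0.007 = 0.294
  P(Y=1) = 0.055 + 0.250 = 0.305
  P(Y=2) = 0.021 + 0.195 = 0.216
  P(Y=3) = 0.055 + 0.130 = 0.185
H(X|Y) = Σ_y P(y)·H(X|Y=y):
  Y=0: P(Y=0) = 0.294, P(X|Y=0) = (41/42, 1/42) → H(X|Y=0) = 0.16233
  Y=1: P(Y=1) = 0.305, P(X|Y=1) = (11/61, 50/61) → H(X|Y=1) = 0.68079
  Y=2: P(Y=2) = 0.216, P(X|Y=2) = (7/72, 65/72) → H(X|Y=2) = 0.46013
  Y=3: P(Y=3) = 0.185, P(X|Y=3) = (11/37, 26/37) → H(X|Y=3) = 0.87796
H(X|Y) = 0.294·0.16233 + 0.305·0.68079 + 0.216·0.46013 + 0.185·0.87796 = 0.51718 bits

I(X;Y) = H(X) - H(X|Y) = 0.98051 - 0.51718 = 0.4633 bits

Cross-check via I(X;Y) = H(X) + H(Y) - H(X,Y): computing H(Y) from the column sums and H(X,Y) from the 8 cells in the same way gives H(Y) = 1.96966 bits and H(X,Y) = 2.48683 bits, so
I(X;Y) = 0.98051 + 1.96966 - 2.48683 = 0.4633 bits ✓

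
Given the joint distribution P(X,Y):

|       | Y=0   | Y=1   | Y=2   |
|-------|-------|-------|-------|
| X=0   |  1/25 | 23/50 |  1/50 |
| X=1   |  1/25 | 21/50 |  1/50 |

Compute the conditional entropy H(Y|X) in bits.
0.6394 bits

H(Y|X) = H(X,Y) - H(X)

H(X,Y) = -Σ_{x,y} P(x,y) log₂ P(x,y). Per-cell terms -P(x,y)·log₂P(x,y):
  X=0: 0.185754, 0.515335, 0.112877
  X=1: 0.185754, 0.525646, 0.112877
Sum of the 6 terms: H(X,Y) = 1.63824 bits

Marginal of X (row sums):
  P(X=0) = 1/25 + 23/50 + 1/50 = 13/25
  P(X=1) = 1/25 + 21/50 + 1/50 = 12/25
H(X) = -[(13/25)·log₂(13/25) + (12/25)·log₂(12/25)]
  = 0.490577 + 0.508269 = 0.99885 bits

H(Y|X) = H(X,Y) - H(X) = 1.63824 - 0.99885 = 0.6394 bits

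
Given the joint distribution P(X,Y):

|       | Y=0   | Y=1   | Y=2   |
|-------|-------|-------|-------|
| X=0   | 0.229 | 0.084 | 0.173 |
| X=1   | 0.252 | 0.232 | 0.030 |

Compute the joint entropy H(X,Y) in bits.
2.3669 bits

H(X,Y) = -Σ_{x,y} P(x,y) log₂ P(x,y). Per-cell terms -P(x,y)·log₂P(x,y):
  X=0: 0.48699, 0.30017, 0.43789
  X=1: 0.50110, 0.48901, 0.15177
Sum of the 6 terms: H(X,Y) = 2.3669 bits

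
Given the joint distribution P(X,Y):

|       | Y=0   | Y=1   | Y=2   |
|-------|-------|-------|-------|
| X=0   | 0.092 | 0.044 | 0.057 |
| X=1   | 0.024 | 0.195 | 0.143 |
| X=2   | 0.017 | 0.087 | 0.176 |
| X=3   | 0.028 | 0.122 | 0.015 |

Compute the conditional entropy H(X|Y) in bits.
1.7211 bits

H(X|Y) = H(X,Y) - H(Y)

H(X,Y) = -Σ_{x,y} P(x,y) log₂ P(x,y). Per-cell terms -P(x,y)·log₂P(x,y):
  X=0: 0.31668, 0.19828, 0.23557
  X=1: 0.12914, 0.45990, 0.40125
  X=2: 0.09993, 0.30649, 0.44112
  X=3: 0.14444, 0.37028, 0.09088
Sum of the 12 terms: H(X,Y) = 3.1940 bits

Marginal of Y (column sums):
  P(Y=0) = 0.092 + 0.024 + 0.017 + 0.028 = 0.161
  P(Y=1) = 0.044 + 0.195 + 0.087 + 0.122 = 0.448
  P(Y=2) = 0.057 + 0.143 + 0.176 + 0.015 = 0.391
H(Y) = -[0.161·log₂(0.161) + 0.448·log₂(0.448) + 0.391·log₂(0.391)]
  = 0.42421 + 0.51898 + 0.52971 = 1.4729 bits

H(X|Y) = H(X,Y) - H(Y) = 3.1940 - 1.4729 = 1.7211 bits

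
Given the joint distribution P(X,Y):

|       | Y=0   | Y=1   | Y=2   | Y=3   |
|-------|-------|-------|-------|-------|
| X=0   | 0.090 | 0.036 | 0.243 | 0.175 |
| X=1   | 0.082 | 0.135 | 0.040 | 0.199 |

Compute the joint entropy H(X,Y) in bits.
2.7565 bits

H(X,Y) = -Σ_{x,y} P(x,y) log₂ P(x,y). Per-cell terms -P(x,y)·log₂P(x,y):
  X=0: 0.312654, 0.172651, 0.495956, 0.440050
  X=1: 0.295875, 0.390011, 0.185754, 0.463503
Sum of the 8 terms: H(X,Y) = 2.7565 bits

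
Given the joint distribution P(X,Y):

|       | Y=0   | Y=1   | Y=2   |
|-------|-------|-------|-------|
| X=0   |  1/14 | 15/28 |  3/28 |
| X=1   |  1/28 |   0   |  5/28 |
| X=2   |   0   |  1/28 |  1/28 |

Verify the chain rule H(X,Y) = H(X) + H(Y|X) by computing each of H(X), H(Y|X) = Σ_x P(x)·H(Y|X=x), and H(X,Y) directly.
H(X) = 1.0949 bits, H(Y|X) = 0.9636 bits, H(X,Y) = 2.0585 bits

Marginal of X (row sums):
  P(X=0) = 1/14 + 15/28 + 3/28 = 5/7
  P(X=1) = 1/28 + 0 + 5/28 = 3/14
  P(X=2) = 0 + 1/28 + 1/28 = 1/14
H(X) = -[(5/7)·log₂(5/7) + (3/14)·log₂(3/14) + (1/14)·log₂(1/14)]
  = 0.34673 + 0.47623 + 0.27195 = 1.0949 bits

H(Y|X) = Σ_x P(x)·H(Y|X=x):
  X=0: P(X=0) = 5/7, P(Y|X=0) = (1/10, 3/4, 3/20) → H(Y|X=0) = 1.05402
  X=1: P(X=1) = 3/14, P(Y|X=1) = (1/6, 0, 5/6) → H(Y|X=1) = 0.65002
  X=2: P(X=2) = 1/14, P(Y|X=2) = (0, 1/2, 1/2) → H(Y|X=2) = 1.00000
H(Y|X) = (5/7)·1.05402 + (3/14)·0.65002 + (1/14)·1.00000 = 0.9636 bits

H(X,Y) = -Σ_{x,y} P(x,y) log₂ P(x,y). Per-cell terms -P(x,y)·log₂P(x,y):
  X=0: 0.27195, 0.48239, 0.34526
  X=1: 0.17169, 0.00000, 0.44383
  X=2: 0.00000, 0.17169, 0.17169
  (cells with P = 0 contribute 0)
Sum of the 9 terms: H(X,Y) = 2.0585 bits

Chain rule check:
  H(X) + H(Y|X) = 1.0949 + 0.9636 = 2.0585 bits
  H(X,Y) = 2.0585 bits
✓ Chain rule verified.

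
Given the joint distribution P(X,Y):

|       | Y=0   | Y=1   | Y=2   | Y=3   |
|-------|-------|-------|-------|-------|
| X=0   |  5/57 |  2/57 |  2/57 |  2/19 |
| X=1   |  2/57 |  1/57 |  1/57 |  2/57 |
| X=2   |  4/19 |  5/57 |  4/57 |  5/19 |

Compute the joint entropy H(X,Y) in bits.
3.0899 bits

H(X,Y) = -Σ_{x,y} P(x,y) log₂ P(x,y). Per-cell terms -P(x,y)·log₂P(x,y):
  X=0: 0.3080, 0.1696, 0.1696, 0.3419
  X=1: 0.1696, 0.1023, 0.1023, 0.1696
  X=2: 0.4732, 0.3080, 0.2690, 0.5068
Sum of the 12 terms: H(X,Y) = 3.0899 bits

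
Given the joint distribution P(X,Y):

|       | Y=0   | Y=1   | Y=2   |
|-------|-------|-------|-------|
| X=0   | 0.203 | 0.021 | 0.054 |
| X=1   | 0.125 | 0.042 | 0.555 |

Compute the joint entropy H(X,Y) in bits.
1.8499 bits

H(X,Y) = -Σ_{x,y} P(x,y) log₂ P(x,y). Per-cell terms -P(x,y)·log₂P(x,y):
  X=0: 0.4670, 0.1170, 0.2274
  X=1: 0.3750, 0.1921, 0.4714
Sum of the 6 terms: H(X,Y) = 1.8499 bits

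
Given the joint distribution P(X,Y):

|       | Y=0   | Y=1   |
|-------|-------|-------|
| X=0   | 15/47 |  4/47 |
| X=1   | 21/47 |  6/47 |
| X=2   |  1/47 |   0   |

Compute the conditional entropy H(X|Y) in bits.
1.0982 bits

H(X|Y) = H(X,Y) - H(Y)

H(X,Y) = -Σ_{x,y} P(x,y) log₂ P(x,y). Per-cell terms -P(x,y)·log₂P(x,y):
  X=0: 0.525861, 0.302518
  X=1: 0.519313, 0.379101
  X=2: 0.118183, 0.000000
  (cells with P = 0 contribute 0)
Sum of the 6 terms: H(X,Y) = 1.84498 bits

Marginal of Y (column sums):
  P(Y=0) = 15/47 + 21/47 + 1/47 = 37/47
  P(Y=1) = 4/47 + 6/47 + 0 = 10/47
H(Y) = -[(37/47)·log₂(37/47) + (10/47)·log₂(10/47)]
  = 0.271702 + 0.475034 = 0.74674 bits

H(X|Y) = H(X,Y) - H(Y) = 1.84498 - 0.74674 = 1.0982 bits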